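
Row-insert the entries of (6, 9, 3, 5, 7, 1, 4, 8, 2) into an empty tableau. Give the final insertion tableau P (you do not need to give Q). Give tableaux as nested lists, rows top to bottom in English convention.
P = [[1, 2, 7, 8], [3, 4], [5, 9], [6]]

Insert 6: appended to row 1. P = [[6]].
Insert 9: appended to row 1. P = [[6, 9]].
Insert 3: 3 bumps 6 from row 1; 6 starts row 2. P = [[3, 9], [6]].
Insert 5: 5 bumps 9 from row 1; 9 appends to row 2. P = [[3, 5], [6, 9]].
Insert 7: appended to row 1. P = [[3, 5, 7], [6, 9]].
Insert 1: 1 bumps 3 from row 1; 3 bumps 6 from row 2; 6 starts row 3. P = [[1, 5, 7], [3, 9], [6]].
Insert 4: 4 bumps 5 from row 1; 5 bumps 9 from row 2; 9 appends to row 3. P = [[1, 4, 7], [3, 5], [6, 9]].
Insert 8: appended to row 1. P = [[1, 4, 7, 8], [3, 5], [6, 9]].
Insert 2: 2 bumps 4 from row 1; 4 bumps 5 from row 2; 5 bumps 6 from row 3; 6 starts row 4. P = [[1, 2, 7, 8], [3, 4], [5, 9], [6]].

So P = [[1, 2, 7, 8], [3, 4], [5, 9], [6]].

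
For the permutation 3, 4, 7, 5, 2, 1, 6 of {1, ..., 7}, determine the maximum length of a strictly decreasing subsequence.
4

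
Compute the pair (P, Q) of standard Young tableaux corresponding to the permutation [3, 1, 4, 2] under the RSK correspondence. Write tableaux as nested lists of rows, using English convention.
P = [[1, 2], [3, 4]], Q = [[1, 3], [2, 4]]

Insert each entry of the permutation into P by Schensted row insertion, recording in Q the position of each new cell.

Insert 3: appended to row 1. P = [[3]].
Insert 1: 1 bumps 3 from row 1; 3 starts row 2. P = [[1], [3]].
Insert 4: appended to row 1. P = [[1, 4], [3]].
Insert 2: 2 bumps 4 from row 1; 4 appends to row 2. P = [[1, 2], [3, 4]].

So P = [[1, 2], [3, 4]], Q = [[1, 3], [2, 4]].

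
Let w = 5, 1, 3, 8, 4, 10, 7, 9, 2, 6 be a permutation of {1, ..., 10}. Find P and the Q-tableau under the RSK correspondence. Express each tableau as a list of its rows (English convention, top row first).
Insert each entry of the permutation into P by Schensted row insertion, recording in Q the position of each new cell.

After inserting 5: P = [[5]].
After inserting 1: P = [[1], [5]].
After inserting 3: P = [[1, 3], [5]].
After inserting 8: P = [[1, 3, 8], [5]].
After inserting 4: P = [[1, 3, 4], [5, 8]].
After inserting 10: P = [[1, 3, 4, 10], [5, 8]].
After inserting 7: P = [[1, 3, 4, 7], [5, 8, 10]].
After inserting 9: P = [[1, 3, 4, 7, 9], [5, 8, 10]].
After inserting 2: P = [[1, 2, 4, 7, 9], [3, 8, 10], [5]].
After inserting 6: P = [[1, 2, 4, 6, 9], [3, 7, 10], [5, 8]].

So P = [[1, 2, 4, 6, 9], [3, 7, 10], [5, 8]], Q = [[1, 3, 4, 6, 8], [2, 5, 7], [9, 10]].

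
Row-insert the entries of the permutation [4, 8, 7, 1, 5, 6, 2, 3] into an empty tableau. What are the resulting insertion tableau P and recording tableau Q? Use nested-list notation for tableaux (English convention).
Insert each entry of the permutation into P by Schensted row insertion, recording in Q the position of each new cell.

Insert 4: appended to row 1. P = [[4]], Q = [[1]].
Insert 8: appended to row 1. P = [[4, 8]], Q = [[1, 2]].
Insert 7: 7 bumps 8 from row 1; 8 starts row 2. P = [[4, 7], [8]], Q = [[1, 2], [3]].
Insert 1: 1 bumps 4 from row 1; 4 bumps 8 from row 2; 8 starts row 3. P = [[1, 7], [4], [8]], Q = [[1, 2], [3], [4]].
Insert 5: 5 bumps 7 from row 1; 7 appends to row 2. P = [[1, 5], [4, 7], [8]], Q = [[1, 2], [3, 5], [4]].
Insert 6: appended to row 1. P = [[1, 5, 6], [4, 7], [8]], Q = [[1, 2, 6], [3, 5], [4]].
Insert 2: 2 bumps 5 from row 1; 5 bumps 7 from row 2; 7 bumps 8 from row 3; 8 starts row 4. P = [[1, 2, 6], [4, 5], [7], [8]], Q = [[1, 2, 6], [3, 5], [4], [7]].
Insert 3: 3 bumps 6 from row 1; 6 appends to row 2. P = [[1, 2, 3], [4, 5, 6], [7], [8]], Q = [[1, 2, 6], [3, 5, 8], [4], [7]].

So P = [[1, 2, 3], [4, 5, 6], [7], [8]], Q = [[1, 2, 6], [3, 5, 8], [4], [7]].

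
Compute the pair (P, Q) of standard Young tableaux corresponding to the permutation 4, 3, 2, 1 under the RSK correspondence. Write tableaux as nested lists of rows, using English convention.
P = [[1], [2], [3], [4]], Q = [[1], [2], [3], [4]]

Insert each entry of the permutation into P by Schensted row insertion, recording in Q the position of each new cell.

Insert 4: appended to row 1. P = [[4]].
Insert 3: 3 bumps 4 from row 1; 4 starts row 2. P = [[3], [4]].
Insert 2: 2 bumps 3 from row 1; 3 bumps 4 from row 2; 4 starts row 3. P = [[2], [3], [4]].
Insert 1: 1 bumps 2 from row 1; 2 bumps 3 from row 2; 3 bumps 4 from row 3; 4 starts row 4. P = [[1], [2], [3], [4]].

So P = [[1], [2], [3], [4]], Q = [[1], [2], [3], [4]].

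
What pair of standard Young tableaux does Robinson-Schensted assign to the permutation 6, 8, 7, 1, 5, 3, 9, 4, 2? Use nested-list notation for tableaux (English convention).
Insert each entry of the permutation into P by Schensted row insertion, recording in Q the position of each new cell.

Insert 6: appended to row 1. P = [[6]], Q = [[1]].
Insert 8: appended to row 1. P = [[6, 8]], Q = [[1, 2]].
Insert 7: 7 bumps 8 from row 1; 8 starts row 2. P = [[6, 7], [8]], Q = [[1, 2], [3]].
Insert 1: 1 bumps 6 from row 1; 6 bumps 8 from row 2; 8 starts row 3. P = [[1, 7], [6], [8]], Q = [[1, 2], [3], [4]].
Insert 5: 5 bumps 7 from row 1; 7 appends to row 2. P = [[1, 5], [6, 7], [8]], Q = [[1, 2], [3, 5], [4]].
Insert 3: 3 bumps 5 from row 1; 5 bumps 6 from row 2; 6 bumps 8 from row 3; 8 starts row 4. P = [[1, 3], [5, 7], [6], [8]], Q = [[1, 2], [3, 5], [4], [6]].
Insert 9: appended to row 1. P = [[1, 3, 9], [5, 7], [6], [8]], Q = [[1, 2, 7], [3, 5], [4], [6]].
Insert 4: 4 bumps 9 from row 1; 9 appends to row 2. P = [[1, 3, 4], [5, 7, 9], [6], [8]], Q = [[1, 2, 7], [3, 5, 8], [4], [6]].
Insert 2: 2 bumps 3 from row 1; 3 bumps 5 from row 2; 5 bumps 6 from row 3; 6 bumps 8 from row 4; 8 starts row 5. P = [[1, 2, 4], [3, 7, 9], [5], [6], [8]], Q = [[1, 2, 7], [3, 5, 8], [4], [6], [9]].

So P = [[1, 2, 4], [3, 7, 9], [5], [6], [8]], Q = [[1, 2, 7], [3, 5, 8], [4], [6], [9]].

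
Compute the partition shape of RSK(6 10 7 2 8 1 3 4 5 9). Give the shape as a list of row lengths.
Row-insert each entry into an empty tableau.

After inserting 6: P = [[6]].
After inserting 10: P = [[6, 10]].
After inserting 7: P = [[6, 7], [10]].
After inserting 2: P = [[2, 7], [6], [10]].
After inserting 8: P = [[2, 7, 8], [6], [10]].
After inserting 1: P = [[1, 7, 8], [2], [6], [10]].
After inserting 3: P = [[1, 3, 8], [2, 7], [6], [10]].
After inserting 4: P = [[1, 3, 4], [2, 7, 8], [6], [10]].
After inserting 5: P = [[1, 3, 4, 5], [2, 7, 8], [6], [10]].
After inserting 9: P = [[1, 3, 4, 5, 9], [2, 7, 8], [6], [10]].

The final insertion tableau P = [[1, 3, 4, 5, 9], [2, 7, 8], [6], [10]] has shape [5, 3, 1, 1].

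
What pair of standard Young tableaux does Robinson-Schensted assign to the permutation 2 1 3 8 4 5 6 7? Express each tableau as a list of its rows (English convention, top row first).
P = [[1, 3, 4, 5, 6, 7], [2, 8]], Q = [[1, 3, 4, 6, 7, 8], [2, 5]]

Insert each entry of the permutation into P by Schensted row insertion, recording in Q the position of each new cell.

Insert 2: appended to row 1. P = [[2]].
Insert 1: 1 bumps 2 from row 1; 2 starts row 2. P = [[1], [2]].
Insert 3: appended to row 1. P = [[1, 3], [2]].
Insert 8: appended to row 1. P = [[1, 3, 8], [2]].
Insert 4: 4 bumps 8 from row 1; 8 appends to row 2. P = [[1, 3, 4], [2, 8]].
Insert 5: appended to row 1. P = [[1, 3, 4, 5], [2, 8]].
Insert 6: appended to row 1. P = [[1, 3, 4, 5, 6], [2, 8]].
Insert 7: appended to row 1. P = [[1, 3, 4, 5, 6, 7], [2, 8]].

So P = [[1, 3, 4, 5, 6, 7], [2, 8]], Q = [[1, 3, 4, 6, 7, 8], [2, 5]].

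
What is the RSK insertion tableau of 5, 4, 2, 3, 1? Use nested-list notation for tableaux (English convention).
P = [[1, 3], [2], [4], [5]]

Insert 5: appended to row 1. P = [[5]].
Insert 4: 4 bumps 5 from row 1; 5 starts row 2. P = [[4], [5]].
Insert 2: 2 bumps 4 from row 1; 4 bumps 5 from row 2; 5 starts row 3. P = [[2], [4], [5]].
Insert 3: appended to row 1. P = [[2, 3], [4], [5]].
Insert 1: 1 bumps 2 from row 1; 2 bumps 4 from row 2; 4 bumps 5 from row 3; 5 starts row 4. P = [[1, 3], [2], [4], [5]].

So P = [[1, 3], [2], [4], [5]].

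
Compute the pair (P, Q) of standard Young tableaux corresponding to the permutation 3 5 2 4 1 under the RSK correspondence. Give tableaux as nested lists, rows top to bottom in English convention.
P = [[1, 4], [2, 5], [3]], Q = [[1, 2], [3, 4], [5]]

Insert each entry of the permutation into P by Schensted row insertion, recording in Q the position of each new cell.

Insert 3: appended to row 1. P = [[3]].
Insert 5: appended to row 1. P = [[3, 5]].
Insert 2: 2 bumps 3 from row 1; 3 starts row 2. P = [[2, 5], [3]].
Insert 4: 4 bumps 5 from row 1; 5 appends to row 2. P = [[2, 4], [3, 5]].
Insert 1: 1 bumps 2 from row 1; 2 bumps 3 from row 2; 3 starts row 3. P = [[1, 4], [2, 5], [3]].

So P = [[1, 4], [2, 5], [3]], Q = [[1, 2], [3, 4], [5]].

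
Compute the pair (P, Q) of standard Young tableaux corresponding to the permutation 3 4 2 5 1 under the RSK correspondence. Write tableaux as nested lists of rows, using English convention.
P = [[1, 4, 5], [2], [3]], Q = [[1, 2, 4], [3], [5]]

Insert each entry of the permutation into P by Schensted row insertion, recording in Q the position of each new cell.

Insert 3: appended to row 1. P = [[3]].
Insert 4: appended to row 1. P = [[3, 4]].
Insert 2: 2 bumps 3 from row 1; 3 starts row 2. P = [[2, 4], [3]].
Insert 5: appended to row 1. P = [[2, 4, 5], [3]].
Insert 1: 1 bumps 2 from row 1; 2 bumps 3 from row 2; 3 starts row 3. P = [[1, 4, 5], [2], [3]].

So P = [[1, 4, 5], [2], [3]], Q = [[1, 2, 4], [3], [5]].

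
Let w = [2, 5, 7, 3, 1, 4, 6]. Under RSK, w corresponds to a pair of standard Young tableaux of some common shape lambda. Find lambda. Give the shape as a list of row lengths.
Row-insert each entry into an empty tableau.

After inserting 2: P = [[2]].
After inserting 5: P = [[2, 5]].
After inserting 7: P = [[2, 5, 7]].
After inserting 3: P = [[2, 3, 7], [5]].
After inserting 1: P = [[1, 3, 7], [2], [5]].
After inserting 4: P = [[1, 3, 4], [2, 7], [5]].
After inserting 6: P = [[1, 3, 4, 6], [2, 7], [5]].

The final insertion tableau P = [[1, 3, 4, 6], [2, 7], [5]] has shape [4, 2, 1].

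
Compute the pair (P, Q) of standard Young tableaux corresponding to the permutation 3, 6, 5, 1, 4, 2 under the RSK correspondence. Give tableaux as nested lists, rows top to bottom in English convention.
Insert each entry of the permutation into P by Schensted row insertion, recording in Q the position of each new cell.

After inserting 3: P = [[3]].
After inserting 6: P = [[3, 6]].
After inserting 5: P = [[3, 5], [6]].
After inserting 1: P = [[1, 5], [3], [6]].
After inserting 4: P = [[1, 4], [3, 5], [6]].
After inserting 2: P = [[1, 2], [3, 4], [5], [6]].

So P = [[1, 2], [3, 4], [5], [6]], Q = [[1, 2], [3, 5], [4], [6]].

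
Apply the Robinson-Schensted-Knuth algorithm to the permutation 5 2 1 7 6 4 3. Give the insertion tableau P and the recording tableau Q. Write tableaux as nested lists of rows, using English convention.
Insert each entry of the permutation into P by Schensted row insertion, recording in Q the position of each new cell.

Insert 5: appended to row 1. P = [[5]].
Insert 2: 2 bumps 5 from row 1; 5 starts row 2. P = [[2], [5]].
Insert 1: 1 bumps 2 from row 1; 2 bumps 5 from row 2; 5 starts row 3. P = [[1], [2], [5]].
Insert 7: appended to row 1. P = [[1, 7], [2], [5]].
Insert 6: 6 bumps 7 from row 1; 7 appends to row 2. P = [[1, 6], [2, 7], [5]].
Insert 4: 4 bumps 6 from row 1; 6 bumps 7 from row 2; 7 appends to row 3. P = [[1, 4], [2, 6], [5, 7]].
Insert 3: 3 bumps 4 from row 1; 4 bumps 6 from row 2; 6 bumps 7 from row 3; 7 starts row 4. P = [[1, 3], [2, 4], [5, 6], [7]].

So P = [[1, 3], [2, 4], [5, 6], [7]], Q = [[1, 4], [2, 5], [3, 6], [7]].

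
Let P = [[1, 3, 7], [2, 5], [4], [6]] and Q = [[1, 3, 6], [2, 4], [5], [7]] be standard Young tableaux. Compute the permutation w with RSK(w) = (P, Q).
4 2 6 5 3 7 1

Reverse the RSK construction: for i from n down to 1, find the cell of Q containing i, remove the entry at that cell from P, and reverse-bump it up through P; the value ejected from row 1 is w(i).

Step i=7: Q has 7 at row 4, column 1; remove 6 from row 4 of P and reverse-bump: 6 enters row 3 and ejects 4; 4 enters row 2 and ejects 2; 2 enters row 1 and ejects 1. So w(7) = 1. P is now [[2, 3, 7], [4, 5], [6]].
Step i=6: Q has 6 at row 1, column 3; remove that cell from P, ejecting 7. So w(6) = 7. P is now [[2, 3], [4, 5], [6]].
Step i=5: Q has 5 at row 3, column 1; remove 6 from row 3 of P and reverse-bump: 6 enters row 2 and ejects 5; 5 enters row 1 and ejects 3. So w(5) = 3. P is now [[2, 5], [4, 6]].
Step i=4: Q has 4 at row 2, column 2; remove 6 from row 2 of P and reverse-bump: 6 enters row 1 and ejects 5. So w(4) = 5. P is now [[2, 6], [4]].
Step i=3: Q has 3 at row 1, column 2; remove that cell from P, ejecting 6. So w(3) = 6. P is now [[2], [4]].
Step i=2: Q has 2 at row 2, column 1; remove 4 from row 2 of P and reverse-bump: 4 enters row 1 and ejects 2. So w(2) = 2. P is now [[4]].
Step i=1: Q has 1 at row 1, column 1; remove that cell from P, ejecting 4. So w(1) = 4. P is now [].

So w = 4 2 6 5 3 7 1.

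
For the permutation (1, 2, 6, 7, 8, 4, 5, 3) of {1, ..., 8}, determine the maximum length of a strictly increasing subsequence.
5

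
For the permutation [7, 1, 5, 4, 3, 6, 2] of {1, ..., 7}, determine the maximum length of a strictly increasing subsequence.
3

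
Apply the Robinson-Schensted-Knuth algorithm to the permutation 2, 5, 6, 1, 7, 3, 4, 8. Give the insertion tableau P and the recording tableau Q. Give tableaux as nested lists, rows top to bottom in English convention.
Insert each entry of the permutation into P by Schensted row insertion, recording in Q the position of each new cell.

After inserting 2: P = [[2]].
After inserting 5: P = [[2, 5]].
After inserting 6: P = [[2, 5, 6]].
After inserting 1: P = [[1, 5, 6], [2]].
After inserting 7: P = [[1, 5, 6, 7], [2]].
After inserting 3: P = [[1, 3, 6, 7], [2, 5]].
After inserting 4: P = [[1, 3, 4, 7], [2, 5, 6]].
After inserting 8: P = [[1, 3, 4, 7, 8], [2, 5, 6]].

So P = [[1, 3, 4, 7, 8], [2, 5, 6]], Q = [[1, 2, 3, 5, 8], [4, 6, 7]].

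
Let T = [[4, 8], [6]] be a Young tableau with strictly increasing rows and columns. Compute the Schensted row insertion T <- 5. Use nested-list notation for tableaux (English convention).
[[4, 5], [6, 8]]

In row 1, 5 replaces 8 (the leftmost entry greater than 5); 8 is bumped to row 2. 8 is appended to row 2. The new tableau is [[4, 5], [6, 8]].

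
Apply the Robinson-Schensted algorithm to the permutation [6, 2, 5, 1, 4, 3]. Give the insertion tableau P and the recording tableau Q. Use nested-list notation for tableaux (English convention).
Insert each entry of the permutation into P by Schensted row insertion, recording in Q the position of each new cell.

Insert 6: appended to row 1. P = [[6]], Q = [[1]].
Insert 2: 2 bumps 6 from row 1; 6 starts row 2. P = [[2], [6]], Q = [[1], [2]].
Insert 5: appended to row 1. P = [[2, 5], [6]], Q = [[1, 3], [2]].
Insert 1: 1 bumps 2 from row 1; 2 bumps 6 from row 2; 6 starts row 3. P = [[1, 5], [2], [6]], Q = [[1, 3], [2], [4]].
Insert 4: 4 bumps 5 from row 1; 5 appends to row 2. P = [[1, 4], [2, 5], [6]], Q = [[1, 3], [2, 5], [4]].
Insert 3: 3 bumps 4 from row 1; 4 bumps 5 from row 2; 5 bumps 6 from row 3; 6 starts row 4. P = [[1, 3], [2, 4], [5], [6]], Q = [[1, 3], [2, 5], [4], [6]].

So P = [[1, 3], [2, 4], [5], [6]], Q = [[1, 3], [2, 5], [4], [6]].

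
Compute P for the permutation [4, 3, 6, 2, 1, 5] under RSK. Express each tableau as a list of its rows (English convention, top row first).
P = [[1, 5], [2, 6], [3], [4]]

After inserting 4: P = [[4]].
After inserting 3: P = [[3], [4]].
After inserting 6: P = [[3, 6], [4]].
After inserting 2: P = [[2, 6], [3], [4]].
After inserting 1: P = [[1, 6], [2], [3], [4]].
After inserting 5: P = [[1, 5], [2, 6], [3], [4]].

So P = [[1, 5], [2, 6], [3], [4]].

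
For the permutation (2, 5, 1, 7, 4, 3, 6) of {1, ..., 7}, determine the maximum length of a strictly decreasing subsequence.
3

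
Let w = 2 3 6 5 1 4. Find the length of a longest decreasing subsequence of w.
3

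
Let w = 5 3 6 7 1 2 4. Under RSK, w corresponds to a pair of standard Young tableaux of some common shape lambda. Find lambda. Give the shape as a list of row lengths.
[3, 3, 1]

Row-insert each entry into an empty tableau.

After inserting 5: P = [[5]].
After inserting 3: P = [[3], [5]].
After inserting 6: P = [[3, 6], [5]].
After inserting 7: P = [[3, 6, 7], [5]].
After inserting 1: P = [[1, 6, 7], [3], [5]].
After inserting 2: P = [[1, 2, 7], [3, 6], [5]].
After inserting 4: P = [[1, 2, 4], [3, 6, 7], [5]].

The final insertion tableau P = [[1, 2, 4], [3, 6, 7], [5]] has shape [3, 3, 1].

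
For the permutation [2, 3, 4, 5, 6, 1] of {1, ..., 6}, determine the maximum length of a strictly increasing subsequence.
5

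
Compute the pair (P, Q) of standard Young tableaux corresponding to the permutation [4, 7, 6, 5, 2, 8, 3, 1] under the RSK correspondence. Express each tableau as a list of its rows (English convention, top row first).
Insert each entry of the permutation into P by Schensted row insertion, recording in Q the position of each new cell.

Insert 4: appended to row 1. P = [[4]], Q = [[1]].
Insert 7: appended to row 1. P = [[4, 7]], Q = [[1, 2]].
Insert 6: 6 bumps 7 from row 1; 7 starts row 2. P = [[4, 6], [7]], Q = [[1, 2], [3]].
Insert 5: 5 bumps 6 from row 1; 6 bumps 7 from row 2; 7 starts row 3. P = [[4, 5], [6], [7]], Q = [[1, 2], [3], [4]].
Insert 2: 2 bumps 4 from row 1; 4 bumps 6 from row 2; 6 bumps 7 from row 3; 7 starts row 4. P = [[2, 5], [4], [6], [7]], Q = [[1, 2], [3], [4], [5]].
Insert 8: appended to row 1. P = [[2, 5, 8], [4], [6], [7]], Q = [[1, 2, 6], [3], [4], [5]].
Insert 3: 3 bumps 5 from row 1; 5 appends to row 2. P = [[2, 3, 8], [4, 5], [6], [7]], Q = [[1, 2, 6], [3, 7], [4], [5]].
Insert 1: 1 bumps 2 from row 1; 2 bumps 4 from row 2; 4 bumps 6 from row 3; 6 bumps 7 from row 4; 7 starts row 5. P = [[1, 3, 8], [2, 5], [4], [6], [7]], Q = [[1, 2, 6], [3, 7], [4], [5], [8]].

So P = [[1, 3, 8], [2, 5], [4], [6], [7]], Q = [[1, 2, 6], [3, 7], [4], [5], [8]].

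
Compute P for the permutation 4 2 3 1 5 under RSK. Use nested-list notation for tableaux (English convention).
Insert 4: appended to row 1. P = [[4]].
Insert 2: 2 bumps 4 from row 1; 4 starts row 2. P = [[2], [4]].
Insert 3: appended to row 1. P = [[2, 3], [4]].
Insert 1: 1 bumps 2 from row 1; 2 bumps 4 from row 2; 4 starts row 3. P = [[1, 3], [2], [4]].
Insert 5: appended to row 1. P = [[1, 3, 5], [2], [4]].

So P = [[1, 3, 5], [2], [4]].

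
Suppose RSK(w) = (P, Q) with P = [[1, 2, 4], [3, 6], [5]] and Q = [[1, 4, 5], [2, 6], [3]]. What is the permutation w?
5 3 1 2 6 4

Reverse the RSK construction: for i from n down to 1, find the cell of Q containing i, remove the entry at that cell from P, and reverse-bump it up through P; the value ejected from row 1 is w(i).

Step i=6: Q has 6 at row 2, column 2; remove 6 from row 2 of P and reverse-bump: 6 enters row 1 and ejects 4. So w(6) = 4. P is now [[1, 2, 6], [3], [5]].
Step i=5: Q has 5 at row 1, column 3; remove that cell from P, ejecting 6. So w(5) = 6. P is now [[1, 2], [3], [5]].
Step i=4: Q has 4 at row 1, column 2; remove that cell from P, ejecting 2. So w(4) = 2. P is now [[1], [3], [5]].
Step i=3: Q has 3 at row 3, column 1; remove 5 from row 3 of P and reverse-bump: 5 enters row 2 and ejects 3; 3 enters row 1 and ejects 1. So w(3) = 1. P is now [[3], [5]].
Step i=2: Q has 2 at row 2, column 1; remove 5 from row 2 of P and reverse-bump: 5 enters row 1 and ejects 3. So w(2) = 3. P is now [[5]].
Step i=1: Q has 1 at row 1, column 1; remove that cell from P, ejecting 5. So w(1) = 5. P is now [].

So w = 5 3 1 2 6 4.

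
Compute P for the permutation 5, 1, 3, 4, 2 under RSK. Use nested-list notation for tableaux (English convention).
Insert 5: appended to row 1. P = [[5]].
Insert 1: 1 bumps 5 from row 1; 5 starts row 2. P = [[1], [5]].
Insert 3: appended to row 1. P = [[1, 3], [5]].
Insert 4: appended to row 1. P = [[1, 3, 4], [5]].
Insert 2: 2 bumps 3 from row 1; 3 bumps 5 from row 2; 5 starts row 3. P = [[1, 2, 4], [3], [5]].

So P = [[1, 2, 4], [3], [5]].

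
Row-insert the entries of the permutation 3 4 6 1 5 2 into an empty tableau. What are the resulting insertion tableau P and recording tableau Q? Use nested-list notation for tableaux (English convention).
P = [[1, 2, 5], [3, 4], [6]], Q = [[1, 2, 3], [4, 5], [6]]

Insert each entry of the permutation into P by Schensted row insertion, recording in Q the position of each new cell.

Insert 3: appended to row 1. P = [[3]], Q = [[1]].
Insert 4: appended to row 1. P = [[3, 4]], Q = [[1, 2]].
Insert 6: appended to row 1. P = [[3, 4, 6]], Q = [[1, 2, 3]].
Insert 1: 1 bumps 3 from row 1; 3 starts row 2. P = [[1, 4, 6], [3]], Q = [[1, 2, 3], [4]].
Insert 5: 5 bumps 6 from row 1; 6 appends to row 2. P = [[1, 4, 5], [3, 6]], Q = [[1, 2, 3], [4, 5]].
Insert 2: 2 bumps 4 from row 1; 4 bumps 6 from row 2; 6 starts row 3. P = [[1, 2, 5], [3, 4], [6]], Q = [[1, 2, 3], [4, 5], [6]].

So P = [[1, 2, 5], [3, 4], [6]], Q = [[1, 2, 3], [4, 5], [6]].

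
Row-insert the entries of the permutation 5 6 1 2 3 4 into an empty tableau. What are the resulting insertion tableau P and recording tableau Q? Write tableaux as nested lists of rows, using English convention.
P = [[1, 2, 3, 4], [5, 6]], Q = [[1, 2, 5, 6], [3, 4]]

Insert each entry of the permutation into P by Schensted row insertion, recording in Q the position of each new cell.

Insert 5: appended to row 1. P = [[5]].
Insert 6: appended to row 1. P = [[5, 6]].
Insert 1: 1 bumps 5 from row 1; 5 starts row 2. P = [[1, 6], [5]].
Insert 2: 2 bumps 6 from row 1; 6 appends to row 2. P = [[1, 2], [5, 6]].
Insert 3: appended to row 1. P = [[1, 2, 3], [5, 6]].
Insert 4: appended to row 1. P = [[1, 2, 3, 4], [5, 6]].

So P = [[1, 2, 3, 4], [5, 6]], Q = [[1, 2, 5, 6], [3, 4]].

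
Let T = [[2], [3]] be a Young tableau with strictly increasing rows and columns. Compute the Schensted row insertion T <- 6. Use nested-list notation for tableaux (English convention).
6 is larger than every entry of row 1, so it is appended to row 1. The new tableau is [[2, 6], [3]].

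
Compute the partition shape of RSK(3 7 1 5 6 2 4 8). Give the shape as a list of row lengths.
[4, 3, 1]

Row-insert each entry into an empty tableau.

After inserting 3: P = [[3]].
After inserting 7: P = [[3, 7]].
After inserting 1: P = [[1, 7], [3]].
After inserting 5: P = [[1, 5], [3, 7]].
After inserting 6: P = [[1, 5, 6], [3, 7]].
After inserting 2: P = [[1, 2, 6], [3, 5], [7]].
After inserting 4: P = [[1, 2, 4], [3, 5, 6], [7]].
After inserting 8: P = [[1, 2, 4, 8], [3, 5, 6], [7]].

The final insertion tableau P = [[1, 2, 4, 8], [3, 5, 6], [7]] has shape [4, 3, 1].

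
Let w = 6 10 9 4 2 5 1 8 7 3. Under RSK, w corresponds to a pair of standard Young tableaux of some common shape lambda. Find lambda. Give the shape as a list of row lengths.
[3, 2, 2, 2, 1]

Row-insert each entry into an empty tableau.

After inserting 6: P = [[6]].
After inserting 10: P = [[6, 10]].
After inserting 9: P = [[6, 9], [10]].
After inserting 4: P = [[4, 9], [6], [10]].
After inserting 2: P = [[2, 9], [4], [6], [10]].
After inserting 5: P = [[2, 5], [4, 9], [6], [10]].
After inserting 1: P = [[1, 5], [2, 9], [4], [6], [10]].
After inserting 8: P = [[1, 5, 8], [2, 9], [4], [6], [10]].
After inserting 7: P = [[1, 5, 7], [2, 8], [4, 9], [6], [10]].
After inserting 3: P = [[1, 3, 7], [2, 5], [4, 8], [6, 9], [10]].

The final insertion tableau P = [[1, 3, 7], [2, 5], [4, 8], [6, 9], [10]] has shape [3, 2, 2, 2, 1].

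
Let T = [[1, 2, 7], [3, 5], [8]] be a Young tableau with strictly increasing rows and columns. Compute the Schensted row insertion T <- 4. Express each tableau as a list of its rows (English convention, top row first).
In row 1, 4 replaces 7 (the leftmost entry greater than 4); 7 is bumped to row 2. 7 is appended to row 2. The new tableau is [[1, 2, 4], [3, 5, 7], [8]].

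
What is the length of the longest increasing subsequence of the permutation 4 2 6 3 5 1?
3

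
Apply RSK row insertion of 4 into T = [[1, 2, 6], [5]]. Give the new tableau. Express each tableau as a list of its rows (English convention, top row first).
In row 1, 4 replaces 6 (the leftmost entry greater than 4); 6 is bumped to row 2. 6 is appended to row 2. The new tableau is [[1, 2, 4], [5, 6]].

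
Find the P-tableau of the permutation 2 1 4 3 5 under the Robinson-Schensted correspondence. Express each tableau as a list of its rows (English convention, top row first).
P = [[1, 3, 5], [2, 4]]

After inserting 2: P = [[2]].
After inserting 1: P = [[1], [2]].
After inserting 4: P = [[1, 4], [2]].
After inserting 3: P = [[1, 3], [2, 4]].
After inserting 5: P = [[1, 3, 5], [2, 4]].

So P = [[1, 3, 5], [2, 4]].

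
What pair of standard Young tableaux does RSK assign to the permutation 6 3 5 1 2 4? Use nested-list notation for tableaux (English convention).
Insert each entry of the permutation into P by Schensted row insertion, recording in Q the position of each new cell.

Insert 6: appended to row 1. P = [[6]].
Insert 3: 3 bumps 6 from row 1; 6 starts row 2. P = [[3], [6]].
Insert 5: appended to row 1. P = [[3, 5], [6]].
Insert 1: 1 bumps 3 from row 1; 3 bumps 6 from row 2; 6 starts row 3. P = [[1, 5], [3], [6]].
Insert 2: 2 bumps 5 from row 1; 5 appends to row 2. P = [[1, 2], [3, 5], [6]].
Insert 4: appended to row 1. P = [[1, 2, 4], [3, 5], [6]].

So P = [[1, 2, 4], [3, 5], [6]], Q = [[1, 3, 6], [2, 5], [4]].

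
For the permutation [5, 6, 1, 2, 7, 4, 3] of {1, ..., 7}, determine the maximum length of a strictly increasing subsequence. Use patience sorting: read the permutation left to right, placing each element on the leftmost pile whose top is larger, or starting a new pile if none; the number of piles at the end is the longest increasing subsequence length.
3

5: new pile. tops = [5]
6: new pile. tops = [5, 6]
1: onto pile 1 (replacing 5). tops = [1, 6]
2: onto pile 2 (replacing 6). tops = [1, 2]
7: new pile. tops = [1, 2, 7]
4: onto pile 3 (replacing 7). tops = [1, 2, 4]
3: onto pile 3 (replacing 4). tops = [1, 2, 3]

3 piles, so the longest increasing subsequence has length 3.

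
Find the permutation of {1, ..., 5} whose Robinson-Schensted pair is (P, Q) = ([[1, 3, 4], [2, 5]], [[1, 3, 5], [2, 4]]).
Reverse the RSK construction: for i from n down to 1, find the cell of Q containing i, remove the entry at that cell from P, and reverse-bump it up through P; the value ejected from row 1 is w(i).

Step i=5: Q has 5 at row 1, column 3; remove that cell from P, ejecting 4. So w(5) = 4. P is now [[1, 3], [2, 5]].
Step i=4: Q has 4 at row 2, column 2; remove 5 from row 2 of P and reverse-bump: 5 enters row 1 and ejects 3. So w(4) = 3. P is now [[1, 5], [2]].
Step i=3: Q has 3 at row 1, column 2; remove that cell from P, ejecting 5. So w(3) = 5. P is now [[1], [2]].
Step i=2: Q has 2 at row 2, column 1; remove 2 from row 2 of P and reverse-bump: 2 enters row 1 and ejects 1. So w(2) = 1. P is now [[2]].
Step i=1: Q has 1 at row 1, column 1; remove that cell from P, ejecting 2. So w(1) = 2. P is now [].

So w = 2 1 5 3 4.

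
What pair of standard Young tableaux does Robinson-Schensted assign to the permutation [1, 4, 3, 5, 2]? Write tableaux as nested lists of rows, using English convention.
Insert each entry of the permutation into P by Schensted row insertion, recording in Q the position of each new cell.

Insert 1: appended to row 1. P = [[1]].
Insert 4: appended to row 1. P = [[1, 4]].
Insert 3: 3 bumps 4 from row 1; 4 starts row 2. P = [[1, 3], [4]].
Insert 5: appended to row 1. P = [[1, 3, 5], [4]].
Insert 2: 2 bumps 3 from row 1; 3 bumps 4 from row 2; 4 starts row 3. P = [[1, 2, 5], [3], [4]].

So P = [[1, 2, 5], [3], [4]], Q = [[1, 2, 4], [3], [5]].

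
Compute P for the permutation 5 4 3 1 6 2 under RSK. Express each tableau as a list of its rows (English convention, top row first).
Insert 5: appended to row 1. P = [[5]].
Insert 4: 4 bumps 5 from row 1; 5 starts row 2. P = [[4], [5]].
Insert 3: 3 bumps 4 from row 1; 4 bumps 5 from row 2; 5 starts row 3. P = [[3], [4], [5]].
Insert 1: 1 bumps 3 from row 1; 3 bumps 4 from row 2; 4 bumps 5 from row 3; 5 starts row 4. P = [[1], [3], [4], [5]].
Insert 6: appended to row 1. P = [[1, 6], [3], [4], [5]].
Insert 2: 2 bumps 6 from row 1; 6 appends to row 2. P = [[1, 2], [3, 6], [4], [5]].

So P = [[1, 2], [3, 6], [4], [5]].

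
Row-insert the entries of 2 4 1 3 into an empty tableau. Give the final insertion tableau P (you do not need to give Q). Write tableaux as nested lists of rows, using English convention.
P = [[1, 3], [2, 4]]

Insert 2: appended to row 1. P = [[2]].
Insert 4: appended to row 1. P = [[2, 4]].
Insert 1: 1 bumps 2 from row 1; 2 starts row 2. P = [[1, 4], [2]].
Insert 3: 3 bumps 4 from row 1; 4 appends to row 2. P = [[1, 3], [2, 4]].

So P = [[1, 3], [2, 4]].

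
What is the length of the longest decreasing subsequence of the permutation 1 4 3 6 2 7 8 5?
3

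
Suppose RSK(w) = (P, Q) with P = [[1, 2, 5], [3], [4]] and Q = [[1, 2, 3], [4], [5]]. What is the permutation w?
Reverse the RSK construction: for i from n down to 1, find the cell of Q containing i, remove the entry at that cell from P, and reverse-bump it up through P; the value ejected from row 1 is w(i).

Step i=5: Q has 5 at row 3, column 1; remove 4 from row 3 of P and reverse-bump: 4 enters row 2 and ejects 3; 3 enters row 1 and ejects 2. So w(5) = 2. P is now [[1, 3, 5], [4]].
Step i=4: Q has 4 at row 2, column 1; remove 4 from row 2 of P and reverse-bump: 4 enters row 1 and ejects 3. So w(4) = 3. P is now [[1, 4, 5]].
Step i=3: Q has 3 at row 1, column 3; remove that cell from P, ejecting 5. So w(3) = 5. P is now [[1, 4]].
Step i=2: Q has 2 at row 1, column 2; remove that cell from P, ejecting 4. So w(2) = 4. P is now [[1]].
Step i=1: Q has 1 at row 1, column 1; remove that cell from P, ejecting 1. So w(1) = 1. P is now [].

So w = 1 4 5 3 2.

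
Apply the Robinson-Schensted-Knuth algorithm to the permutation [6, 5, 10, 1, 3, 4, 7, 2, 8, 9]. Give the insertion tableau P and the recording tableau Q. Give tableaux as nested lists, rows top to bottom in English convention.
Insert each entry of the permutation into P by Schensted row insertion, recording in Q the position of each new cell.

Insert 6: appended to row 1. P = [[6]].
Insert 5: 5 bumps 6 from row 1; 6 starts row 2. P = [[5], [6]].
Insert 10: appended to row 1. P = [[5, 10], [6]].
Insert 1: 1 bumps 5 from row 1; 5 bumps 6 from row 2; 6 starts row 3. P = [[1, 10], [5], [6]].
Insert 3: 3 bumps 10 from row 1; 10 appends to row 2. P = [[1, 3], [5, 10], [6]].
Insert 4: appended to row 1. P = [[1, 3, 4], [5, 10], [6]].
Insert 7: appended to row 1. P = [[1, 3, 4, 7], [5, 10], [6]].
Insert 2: 2 bumps 3 from row 1; 3 bumps 5 from row 2; 5 bumps 6 from row 3; 6 starts row 4. P = [[1, 2, 4, 7], [3, 10], [5], [6]].
Insert 8: appended to row 1. P = [[1, 2, 4, 7, 8], [3, 10], [5], [6]].
Insert 9: appended to row 1. P = [[1, 2, 4, 7, 8, 9], [3, 10], [5], [6]].

So P = [[1, 2, 4, 7, 8, 9], [3, 10], [5], [6]], Q = [[1, 3, 6, 7, 9, 10], [2, 5], [4], [8]].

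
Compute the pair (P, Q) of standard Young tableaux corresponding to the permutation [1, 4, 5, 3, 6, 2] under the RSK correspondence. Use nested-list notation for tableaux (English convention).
Insert each entry of the permutation into P by Schensted row insertion, recording in Q the position of each new cell.

Insert 1: appended to row 1. P = [[1]].
Insert 4: appended to row 1. P = [[1, 4]].
Insert 5: appended to row 1. P = [[1, 4, 5]].
Insert 3: 3 bumps 4 from row 1; 4 starts row 2. P = [[1, 3, 5], [4]].
Insert 6: appended to row 1. P = [[1, 3, 5, 6], [4]].
Insert 2: 2 bumps 3 from row 1; 3 bumps 4 from row 2; 4 starts row 3. P = [[1, 2, 5, 6], [3], [4]].

So P = [[1, 2, 5, 6], [3], [4]], Q = [[1, 2, 3, 5], [4], [6]].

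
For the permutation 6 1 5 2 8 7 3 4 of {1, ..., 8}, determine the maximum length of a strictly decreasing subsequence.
3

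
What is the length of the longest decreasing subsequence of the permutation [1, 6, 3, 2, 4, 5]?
3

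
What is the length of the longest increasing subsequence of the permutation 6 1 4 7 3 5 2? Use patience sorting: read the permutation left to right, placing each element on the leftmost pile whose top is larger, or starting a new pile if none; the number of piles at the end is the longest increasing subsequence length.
6: new pile. tops = [6]
1: onto pile 1 (replacing 6). tops = [1]
4: new pile. tops = [1, 4]
7: new pile. tops = [1, 4, 7]
3: onto pile 2 (replacing 4). tops = [1, 3, 7]
5: onto pile 3 (replacing 7). tops = [1, 3, 5]
2: onto pile 2 (replacing 3). tops = [1, 2, 5]

3 piles, so the longest increasing subsequence has length 3.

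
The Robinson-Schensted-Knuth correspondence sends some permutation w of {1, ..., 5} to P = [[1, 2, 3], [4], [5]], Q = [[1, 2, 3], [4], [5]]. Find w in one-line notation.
1 2 5 4 3

Reverse the RSK construction: for i from n down to 1, find the cell of Q containing i, remove the entry at that cell from P, and reverse-bump it up through P; the value ejected from row 1 is w(i).

Step i=5: Q has 5 at row 3, column 1; remove 5 from row 3 of P and reverse-bump: 5 enters row 2 and ejects 4; 4 enters row 1 and ejects 3. So w(5) = 3. P is now [[1, 2, 4], [5]].
Step i=4: Q has 4 at row 2, column 1; remove 5 from row 2 of P and reverse-bump: 5 enters row 1 and ejects 4. So w(4) = 4. P is now [[1, 2, 5]].
Step i=3: Q has 3 at row 1, column 3; remove that cell from P, ejecting 5. So w(3) = 5. P is now [[1, 2]].
Step i=2: Q has 2 at row 1, column 2; remove that cell from P, ejecting 2. So w(2) = 2. P is now [[1]].
Step i=1: Q has 1 at row 1, column 1; remove that cell from P, ejecting 1. So w(1) = 1. P is now [].

So w = 1 2 5 4 3.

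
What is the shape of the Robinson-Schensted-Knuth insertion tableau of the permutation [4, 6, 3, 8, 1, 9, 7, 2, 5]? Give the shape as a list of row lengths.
[4, 3, 2]

Row-insert each entry into an empty tableau.

After inserting 4: P = [[4]].
After inserting 6: P = [[4, 6]].
After inserting 3: P = [[3, 6], [4]].
After inserting 8: P = [[3, 6, 8], [4]].
After inserting 1: P = [[1, 6, 8], [3], [4]].
After inserting 9: P = [[1, 6, 8, 9], [3], [4]].
After inserting 7: P = [[1, 6, 7, 9], [3, 8], [4]].
After inserting 2: P = [[1, 2, 7, 9], [3, 6], [4, 8]].
After inserting 5: P = [[1, 2, 5, 9], [3, 6, 7], [4, 8]].

The final insertion tableau P = [[1, 2, 5, 9], [3, 6, 7], [4, 8]] has shape [4, 3, 2].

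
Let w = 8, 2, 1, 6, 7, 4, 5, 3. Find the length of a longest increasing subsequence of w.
3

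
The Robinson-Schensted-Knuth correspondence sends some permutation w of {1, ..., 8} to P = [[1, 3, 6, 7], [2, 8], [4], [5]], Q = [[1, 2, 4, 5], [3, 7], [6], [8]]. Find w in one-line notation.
2 5 4 6 8 3 7 1

Reverse the RSK construction: for i from n down to 1, find the cell of Q containing i, remove the entry at that cell from P, and reverse-bump it up through P; the value ejected from row 1 is w(i).

Step i=8: Q has 8 at row 4, column 1; remove 5 from row 4 of P and reverse-bump: 5 enters row 3 and ejects 4; 4 enters row 2 and ejects 2; 2 enters row 1 and ejects 1. So w(8) = 1. P is now [[2, 3, 6, 7], [4, 8], [5]].
Step i=7: Q has 7 at row 2, column 2; remove 8 from row 2 of P and reverse-bump: 8 enters row 1 and ejects 7. So w(7) = 7. P is now [[2, 3, 6, 8], [4], [5]].
Step i=6: Q has 6 at row 3, column 1; remove 5 from row 3 of P and reverse-bump: 5 enters row 2 and ejects 4; 4 enters row 1 and ejects 3. So w(6) = 3. P is now [[2, 4, 6, 8], [5]].
Step i=5: Q has 5 at row 1, column 4; remove that cell from P, ejecting 8. So w(5) = 8. P is now [[2, 4, 6], [5]].
Step i=4: Q has 4 at row 1, column 3; remove that cell from P, ejecting 6. So w(4) = 6. P is now [[2, 4], [5]].
Step i=3: Q has 3 at row 2, column 1; remove 5 from row 2 of P and reverse-bump: 5 enters row 1 and ejects 4. So w(3) = 4. P is now [[2, 5]].
Step i=2: Q has 2 at row 1, column 2; remove that cell from P, ejecting 5. So w(2) = 5. P is now [[2]].
Step i=1: Q has 1 at row 1, column 1; remove that cell from P, ejecting 2. So w(1) = 2. P is now [].

So w = 2 5 4 6 8 3 7 1.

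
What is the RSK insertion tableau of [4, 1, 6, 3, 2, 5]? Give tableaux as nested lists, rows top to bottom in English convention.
Insert 4: appended to row 1. P = [[4]].
Insert 1: 1 bumps 4 from row 1; 4 starts row 2. P = [[1], [4]].
Insert 6: appended to row 1. P = [[1, 6], [4]].
Insert 3: 3 bumps 6 from row 1; 6 appends to row 2. P = [[1, 3], [4, 6]].
Insert 2: 2 bumps 3 from row 1; 3 bumps 4 from row 2; 4 starts row 3. P = [[1, 2], [3, 6], [4]].
Insert 5: appended to row 1. P = [[1, 2, 5], [3, 6], [4]].

So P = [[1, 2, 5], [3, 6], [4]].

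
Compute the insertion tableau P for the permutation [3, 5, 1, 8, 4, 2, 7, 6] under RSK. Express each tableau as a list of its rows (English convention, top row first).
P = [[1, 2, 6], [3, 4, 7], [5, 8]]

Insert 3: appended to row 1. P = [[3]].
Insert 5: appended to row 1. P = [[3, 5]].
Insert 1: 1 bumps 3 from row 1; 3 starts row 2. P = [[1, 5], [3]].
Insert 8: appended to row 1. P = [[1, 5, 8], [3]].
Insert 4: 4 bumps 5 from row 1; 5 appends to row 2. P = [[1, 4, 8], [3, 5]].
Insert 2: 2 bumps 4 from row 1; 4 bumps 5 from row 2; 5 starts row 3. P = [[1, 2, 8], [3, 4], [5]].
Insert 7: 7 bumps 8 from row 1; 8 appends to row 2. P = [[1, 2, 7], [3, 4, 8], [5]].
Insert 6: 6 bumps 7 from row 1; 7 bumps 8 from row 2; 8 appends to row 3. P = [[1, 2, 6], [3, 4, 7], [5, 8]].

So P = [[1, 2, 6], [3, 4, 7], [5, 8]].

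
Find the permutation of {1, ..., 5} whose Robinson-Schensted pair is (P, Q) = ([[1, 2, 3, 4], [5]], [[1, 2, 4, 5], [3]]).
1 5 2 3 4

Reverse the RSK construction: for i from n down to 1, find the cell of Q containing i, remove the entry at that cell from P, and reverse-bump it up through P; the value ejected from row 1 is w(i).

Step i=5: Q has 5 at row 1, column 4; remove that cell from P, ejecting 4. So w(5) = 4. P is now [[1, 2, 3], [5]].
Step i=4: Q has 4 at row 1, column 3; remove that cell from P, ejecting 3. So w(4) = 3. P is now [[1, 2], [5]].
Step i=3: Q has 3 at row 2, column 1; remove 5 from row 2 of P and reverse-bump: 5 enters row 1 and ejects 2. So w(3) = 2. P is now [[1, 5]].
Step i=2: Q has 2 at row 1, column 2; remove that cell from P, ejecting 5. So w(2) = 5. P is now [[1]].
Step i=1: Q has 1 at row 1, column 1; remove that cell from P, ejecting 1. So w(1) = 1. P is now [].

So w = 1 5 2 3 4.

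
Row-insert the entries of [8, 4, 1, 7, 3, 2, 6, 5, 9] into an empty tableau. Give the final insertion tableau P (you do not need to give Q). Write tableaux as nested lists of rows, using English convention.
P = [[1, 2, 5, 9], [3, 6], [4, 7], [8]]

Insert 8: appended to row 1. P = [[8]].
Insert 4: 4 bumps 8 from row 1; 8 starts row 2. P = [[4], [8]].
Insert 1: 1 bumps 4 from row 1; 4 bumps 8 from row 2; 8 starts row 3. P = [[1], [4], [8]].
Insert 7: appended to row 1. P = [[1, 7], [4], [8]].
Insert 3: 3 bumps 7 from row 1; 7 appends to row 2. P = [[1, 3], [4, 7], [8]].
Insert 2: 2 bumps 3 from row 1; 3 bumps 4 from row 2; 4 bumps 8 from row 3; 8 starts row 4. P = [[1, 2], [3, 7], [4], [8]].
Insert 6: appended to row 1. P = [[1, 2, 6], [3, 7], [4], [8]].
Insert 5: 5 bumps 6 from row 1; 6 bumps 7 from row 2; 7 appends to row 3. P = [[1, 2, 5], [3, 6], [4, 7], [8]].
Insert 9: appended to row 1. P = [[1, 2, 5, 9], [3, 6], [4, 7], [8]].

So P = [[1, 2, 5, 9], [3, 6], [4, 7], [8]].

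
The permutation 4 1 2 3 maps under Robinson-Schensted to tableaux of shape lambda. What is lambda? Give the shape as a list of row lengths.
[3, 1]

Row-insert each entry into an empty tableau.

After inserting 4: P = [[4]].
After inserting 1: P = [[1], [4]].
After inserting 2: P = [[1, 2], [4]].
After inserting 3: P = [[1, 2, 3], [4]].

The final insertion tableau P = [[1, 2, 3], [4]] has shape [3, 1].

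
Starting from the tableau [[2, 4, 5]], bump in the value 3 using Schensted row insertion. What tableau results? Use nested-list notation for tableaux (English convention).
[[2, 3, 5], [4]]

In row 1, 3 replaces 4 (the leftmost entry greater than 3); 4 is bumped to row 2. 4 starts a new row 2. The new tableau is [[2, 3, 5], [4]].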